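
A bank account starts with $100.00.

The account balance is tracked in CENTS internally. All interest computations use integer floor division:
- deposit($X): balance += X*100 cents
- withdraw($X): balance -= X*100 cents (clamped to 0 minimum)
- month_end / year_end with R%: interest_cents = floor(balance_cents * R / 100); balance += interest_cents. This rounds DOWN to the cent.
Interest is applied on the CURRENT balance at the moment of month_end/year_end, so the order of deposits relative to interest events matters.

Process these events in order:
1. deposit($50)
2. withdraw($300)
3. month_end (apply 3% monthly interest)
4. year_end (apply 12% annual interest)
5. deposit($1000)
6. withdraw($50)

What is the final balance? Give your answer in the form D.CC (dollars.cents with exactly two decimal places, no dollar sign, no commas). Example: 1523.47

Answer: 950.00

Derivation:
After 1 (deposit($50)): balance=$150.00 total_interest=$0.00
After 2 (withdraw($300)): balance=$0.00 total_interest=$0.00
After 3 (month_end (apply 3% monthly interest)): balance=$0.00 total_interest=$0.00
After 4 (year_end (apply 12% annual interest)): balance=$0.00 total_interest=$0.00
After 5 (deposit($1000)): balance=$1000.00 total_interest=$0.00
After 6 (withdraw($50)): balance=$950.00 total_interest=$0.00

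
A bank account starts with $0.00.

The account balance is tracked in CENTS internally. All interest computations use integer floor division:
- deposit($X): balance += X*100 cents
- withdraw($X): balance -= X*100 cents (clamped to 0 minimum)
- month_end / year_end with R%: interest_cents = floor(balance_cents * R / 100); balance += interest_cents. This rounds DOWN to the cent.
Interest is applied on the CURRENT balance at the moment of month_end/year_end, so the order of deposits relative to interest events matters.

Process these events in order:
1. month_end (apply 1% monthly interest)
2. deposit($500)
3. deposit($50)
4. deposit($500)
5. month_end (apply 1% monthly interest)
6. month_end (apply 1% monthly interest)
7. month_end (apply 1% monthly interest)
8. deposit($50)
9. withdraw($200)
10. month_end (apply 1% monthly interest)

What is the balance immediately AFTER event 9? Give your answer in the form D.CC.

After 1 (month_end (apply 1% monthly interest)): balance=$0.00 total_interest=$0.00
After 2 (deposit($500)): balance=$500.00 total_interest=$0.00
After 3 (deposit($50)): balance=$550.00 total_interest=$0.00
After 4 (deposit($500)): balance=$1050.00 total_interest=$0.00
After 5 (month_end (apply 1% monthly interest)): balance=$1060.50 total_interest=$10.50
After 6 (month_end (apply 1% monthly interest)): balance=$1071.10 total_interest=$21.10
After 7 (month_end (apply 1% monthly interest)): balance=$1081.81 total_interest=$31.81
After 8 (deposit($50)): balance=$1131.81 total_interest=$31.81
After 9 (withdraw($200)): balance=$931.81 total_interest=$31.81

Answer: 931.81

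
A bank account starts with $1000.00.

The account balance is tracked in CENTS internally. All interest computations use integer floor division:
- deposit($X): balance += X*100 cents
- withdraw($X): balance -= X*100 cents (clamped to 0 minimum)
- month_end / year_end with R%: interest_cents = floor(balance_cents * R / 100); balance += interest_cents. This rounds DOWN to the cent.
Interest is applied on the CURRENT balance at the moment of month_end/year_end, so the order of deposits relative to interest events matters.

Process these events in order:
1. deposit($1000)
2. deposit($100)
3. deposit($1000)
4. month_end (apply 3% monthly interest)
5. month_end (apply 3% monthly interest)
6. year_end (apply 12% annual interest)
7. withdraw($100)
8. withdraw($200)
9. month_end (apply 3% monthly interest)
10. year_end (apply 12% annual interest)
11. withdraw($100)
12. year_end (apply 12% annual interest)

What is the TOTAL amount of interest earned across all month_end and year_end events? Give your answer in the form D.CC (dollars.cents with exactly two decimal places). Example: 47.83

After 1 (deposit($1000)): balance=$2000.00 total_interest=$0.00
After 2 (deposit($100)): balance=$2100.00 total_interest=$0.00
After 3 (deposit($1000)): balance=$3100.00 total_interest=$0.00
After 4 (month_end (apply 3% monthly interest)): balance=$3193.00 total_interest=$93.00
After 5 (month_end (apply 3% monthly interest)): balance=$3288.79 total_interest=$188.79
After 6 (year_end (apply 12% annual interest)): balance=$3683.44 total_interest=$583.44
After 7 (withdraw($100)): balance=$3583.44 total_interest=$583.44
After 8 (withdraw($200)): balance=$3383.44 total_interest=$583.44
After 9 (month_end (apply 3% monthly interest)): balance=$3484.94 total_interest=$684.94
After 10 (year_end (apply 12% annual interest)): balance=$3903.13 total_interest=$1103.13
After 11 (withdraw($100)): balance=$3803.13 total_interest=$1103.13
After 12 (year_end (apply 12% annual interest)): balance=$4259.50 total_interest=$1559.50

Answer: 1559.50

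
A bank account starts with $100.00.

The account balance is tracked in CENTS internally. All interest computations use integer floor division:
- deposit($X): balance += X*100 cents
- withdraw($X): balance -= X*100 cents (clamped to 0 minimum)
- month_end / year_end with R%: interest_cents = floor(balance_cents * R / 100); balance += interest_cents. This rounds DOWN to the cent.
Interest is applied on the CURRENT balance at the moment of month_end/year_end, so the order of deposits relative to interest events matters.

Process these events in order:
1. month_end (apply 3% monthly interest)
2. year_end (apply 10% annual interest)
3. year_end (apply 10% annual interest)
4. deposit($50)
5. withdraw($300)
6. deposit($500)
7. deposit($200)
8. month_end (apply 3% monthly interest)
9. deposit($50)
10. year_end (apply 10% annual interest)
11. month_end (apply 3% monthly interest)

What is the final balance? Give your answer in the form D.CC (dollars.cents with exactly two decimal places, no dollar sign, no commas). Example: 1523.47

Answer: 873.54

Derivation:
After 1 (month_end (apply 3% monthly interest)): balance=$103.00 total_interest=$3.00
After 2 (year_end (apply 10% annual interest)): balance=$113.30 total_interest=$13.30
After 3 (year_end (apply 10% annual interest)): balance=$124.63 total_interest=$24.63
After 4 (deposit($50)): balance=$174.63 total_interest=$24.63
After 5 (withdraw($300)): balance=$0.00 total_interest=$24.63
After 6 (deposit($500)): balance=$500.00 total_interest=$24.63
After 7 (deposit($200)): balance=$700.00 total_interest=$24.63
After 8 (month_end (apply 3% monthly interest)): balance=$721.00 total_interest=$45.63
After 9 (deposit($50)): balance=$771.00 total_interest=$45.63
After 10 (year_end (apply 10% annual interest)): balance=$848.10 total_interest=$122.73
After 11 (month_end (apply 3% monthly interest)): balance=$873.54 total_interest=$148.17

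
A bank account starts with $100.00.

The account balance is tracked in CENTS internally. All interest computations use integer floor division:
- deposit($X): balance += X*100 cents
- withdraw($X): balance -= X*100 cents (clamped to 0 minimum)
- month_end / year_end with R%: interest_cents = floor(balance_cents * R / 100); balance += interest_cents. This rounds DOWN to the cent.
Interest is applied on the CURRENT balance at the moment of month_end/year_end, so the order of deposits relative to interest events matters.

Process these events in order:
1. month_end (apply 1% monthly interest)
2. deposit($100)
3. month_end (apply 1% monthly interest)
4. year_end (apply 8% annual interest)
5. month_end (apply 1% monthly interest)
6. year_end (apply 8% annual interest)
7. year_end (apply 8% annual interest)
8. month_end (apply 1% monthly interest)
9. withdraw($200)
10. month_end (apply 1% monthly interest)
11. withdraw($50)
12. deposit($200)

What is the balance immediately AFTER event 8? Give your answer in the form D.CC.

After 1 (month_end (apply 1% monthly interest)): balance=$101.00 total_interest=$1.00
After 2 (deposit($100)): balance=$201.00 total_interest=$1.00
After 3 (month_end (apply 1% monthly interest)): balance=$203.01 total_interest=$3.01
After 4 (year_end (apply 8% annual interest)): balance=$219.25 total_interest=$19.25
After 5 (month_end (apply 1% monthly interest)): balance=$221.44 total_interest=$21.44
After 6 (year_end (apply 8% annual interest)): balance=$239.15 total_interest=$39.15
After 7 (year_end (apply 8% annual interest)): balance=$258.28 total_interest=$58.28
After 8 (month_end (apply 1% monthly interest)): balance=$260.86 total_interest=$60.86

Answer: 260.86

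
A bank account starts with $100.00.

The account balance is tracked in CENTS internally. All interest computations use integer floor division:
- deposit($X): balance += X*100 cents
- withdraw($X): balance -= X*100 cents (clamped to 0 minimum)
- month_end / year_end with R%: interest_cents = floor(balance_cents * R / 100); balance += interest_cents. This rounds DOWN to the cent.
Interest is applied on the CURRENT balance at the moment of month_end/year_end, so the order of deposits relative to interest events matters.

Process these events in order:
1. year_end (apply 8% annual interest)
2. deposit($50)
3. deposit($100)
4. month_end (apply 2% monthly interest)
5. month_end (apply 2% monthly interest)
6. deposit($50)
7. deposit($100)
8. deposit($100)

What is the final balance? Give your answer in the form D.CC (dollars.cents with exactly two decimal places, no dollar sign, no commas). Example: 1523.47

Answer: 518.42

Derivation:
After 1 (year_end (apply 8% annual interest)): balance=$108.00 total_interest=$8.00
After 2 (deposit($50)): balance=$158.00 total_interest=$8.00
After 3 (deposit($100)): balance=$258.00 total_interest=$8.00
After 4 (month_end (apply 2% monthly interest)): balance=$263.16 total_interest=$13.16
After 5 (month_end (apply 2% monthly interest)): balance=$268.42 total_interest=$18.42
After 6 (deposit($50)): balance=$318.42 total_interest=$18.42
After 7 (deposit($100)): balance=$418.42 total_interest=$18.42
After 8 (deposit($100)): balance=$518.42 total_interest=$18.42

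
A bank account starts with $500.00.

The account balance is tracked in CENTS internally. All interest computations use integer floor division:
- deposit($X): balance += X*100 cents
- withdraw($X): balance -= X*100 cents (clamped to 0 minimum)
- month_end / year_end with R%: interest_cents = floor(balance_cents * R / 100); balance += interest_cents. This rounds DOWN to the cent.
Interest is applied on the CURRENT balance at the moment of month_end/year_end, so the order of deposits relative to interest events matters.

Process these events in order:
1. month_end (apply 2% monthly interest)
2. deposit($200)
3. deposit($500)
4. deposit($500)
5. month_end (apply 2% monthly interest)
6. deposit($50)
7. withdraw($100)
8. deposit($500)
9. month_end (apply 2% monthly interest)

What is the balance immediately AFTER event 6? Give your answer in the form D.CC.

Answer: 1794.20

Derivation:
After 1 (month_end (apply 2% monthly interest)): balance=$510.00 total_interest=$10.00
After 2 (deposit($200)): balance=$710.00 total_interest=$10.00
After 3 (deposit($500)): balance=$1210.00 total_interest=$10.00
After 4 (deposit($500)): balance=$1710.00 total_interest=$10.00
After 5 (month_end (apply 2% monthly interest)): balance=$1744.20 total_interest=$44.20
After 6 (deposit($50)): balance=$1794.20 total_interest=$44.20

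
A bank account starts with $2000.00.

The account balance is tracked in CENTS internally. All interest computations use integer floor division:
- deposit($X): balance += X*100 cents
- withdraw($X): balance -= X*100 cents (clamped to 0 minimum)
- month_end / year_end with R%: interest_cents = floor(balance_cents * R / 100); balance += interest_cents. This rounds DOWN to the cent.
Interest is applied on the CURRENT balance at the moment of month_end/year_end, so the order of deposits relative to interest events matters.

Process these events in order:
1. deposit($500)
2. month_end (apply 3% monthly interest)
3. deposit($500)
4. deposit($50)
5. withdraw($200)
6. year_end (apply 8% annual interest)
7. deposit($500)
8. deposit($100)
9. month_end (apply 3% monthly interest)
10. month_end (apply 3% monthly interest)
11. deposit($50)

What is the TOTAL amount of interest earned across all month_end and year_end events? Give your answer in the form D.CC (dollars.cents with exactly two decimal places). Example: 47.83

Answer: 537.92

Derivation:
After 1 (deposit($500)): balance=$2500.00 total_interest=$0.00
After 2 (month_end (apply 3% monthly interest)): balance=$2575.00 total_interest=$75.00
After 3 (deposit($500)): balance=$3075.00 total_interest=$75.00
After 4 (deposit($50)): balance=$3125.00 total_interest=$75.00
After 5 (withdraw($200)): balance=$2925.00 total_interest=$75.00
After 6 (year_end (apply 8% annual interest)): balance=$3159.00 total_interest=$309.00
After 7 (deposit($500)): balance=$3659.00 total_interest=$309.00
After 8 (deposit($100)): balance=$3759.00 total_interest=$309.00
After 9 (month_end (apply 3% monthly interest)): balance=$3871.77 total_interest=$421.77
After 10 (month_end (apply 3% monthly interest)): balance=$3987.92 total_interest=$537.92
After 11 (deposit($50)): balance=$4037.92 total_interest=$537.92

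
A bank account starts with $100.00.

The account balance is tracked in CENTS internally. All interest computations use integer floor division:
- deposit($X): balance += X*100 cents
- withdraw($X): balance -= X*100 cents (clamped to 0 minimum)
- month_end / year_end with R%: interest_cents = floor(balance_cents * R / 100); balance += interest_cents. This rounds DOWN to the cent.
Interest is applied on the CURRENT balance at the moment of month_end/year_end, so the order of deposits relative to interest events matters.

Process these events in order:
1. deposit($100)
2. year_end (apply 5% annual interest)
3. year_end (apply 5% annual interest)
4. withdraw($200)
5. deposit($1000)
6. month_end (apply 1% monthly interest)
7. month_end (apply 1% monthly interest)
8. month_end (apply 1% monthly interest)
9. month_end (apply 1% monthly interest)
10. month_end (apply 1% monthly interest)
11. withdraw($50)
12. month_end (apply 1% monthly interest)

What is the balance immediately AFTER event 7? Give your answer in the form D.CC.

After 1 (deposit($100)): balance=$200.00 total_interest=$0.00
After 2 (year_end (apply 5% annual interest)): balance=$210.00 total_interest=$10.00
After 3 (year_end (apply 5% annual interest)): balance=$220.50 total_interest=$20.50
After 4 (withdraw($200)): balance=$20.50 total_interest=$20.50
After 5 (deposit($1000)): balance=$1020.50 total_interest=$20.50
After 6 (month_end (apply 1% monthly interest)): balance=$1030.70 total_interest=$30.70
After 7 (month_end (apply 1% monthly interest)): balance=$1041.00 total_interest=$41.00

Answer: 1041.00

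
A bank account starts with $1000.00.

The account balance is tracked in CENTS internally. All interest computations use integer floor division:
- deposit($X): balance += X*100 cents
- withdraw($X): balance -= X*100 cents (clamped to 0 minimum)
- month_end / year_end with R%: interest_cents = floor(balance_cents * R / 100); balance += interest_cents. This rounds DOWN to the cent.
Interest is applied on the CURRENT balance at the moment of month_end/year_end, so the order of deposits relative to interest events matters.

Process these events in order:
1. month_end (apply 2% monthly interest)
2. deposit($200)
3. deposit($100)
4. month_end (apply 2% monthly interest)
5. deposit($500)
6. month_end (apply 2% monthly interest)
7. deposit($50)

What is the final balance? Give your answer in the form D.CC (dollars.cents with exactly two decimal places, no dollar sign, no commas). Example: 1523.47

After 1 (month_end (apply 2% monthly interest)): balance=$1020.00 total_interest=$20.00
After 2 (deposit($200)): balance=$1220.00 total_interest=$20.00
After 3 (deposit($100)): balance=$1320.00 total_interest=$20.00
After 4 (month_end (apply 2% monthly interest)): balance=$1346.40 total_interest=$46.40
After 5 (deposit($500)): balance=$1846.40 total_interest=$46.40
After 6 (month_end (apply 2% monthly interest)): balance=$1883.32 total_interest=$83.32
After 7 (deposit($50)): balance=$1933.32 total_interest=$83.32

Answer: 1933.32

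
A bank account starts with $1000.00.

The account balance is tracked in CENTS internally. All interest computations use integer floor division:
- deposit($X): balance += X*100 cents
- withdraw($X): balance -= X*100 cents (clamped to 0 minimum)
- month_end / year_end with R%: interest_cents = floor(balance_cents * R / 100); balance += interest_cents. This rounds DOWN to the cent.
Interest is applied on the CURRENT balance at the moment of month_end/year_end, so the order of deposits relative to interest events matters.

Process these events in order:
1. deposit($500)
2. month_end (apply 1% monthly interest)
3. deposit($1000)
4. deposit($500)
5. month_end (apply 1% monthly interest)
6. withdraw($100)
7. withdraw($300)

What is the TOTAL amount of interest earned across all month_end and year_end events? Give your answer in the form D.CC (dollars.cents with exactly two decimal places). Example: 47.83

After 1 (deposit($500)): balance=$1500.00 total_interest=$0.00
After 2 (month_end (apply 1% monthly interest)): balance=$1515.00 total_interest=$15.00
After 3 (deposit($1000)): balance=$2515.00 total_interest=$15.00
After 4 (deposit($500)): balance=$3015.00 total_interest=$15.00
After 5 (month_end (apply 1% monthly interest)): balance=$3045.15 total_interest=$45.15
After 6 (withdraw($100)): balance=$2945.15 total_interest=$45.15
After 7 (withdraw($300)): balance=$2645.15 total_interest=$45.15

Answer: 45.15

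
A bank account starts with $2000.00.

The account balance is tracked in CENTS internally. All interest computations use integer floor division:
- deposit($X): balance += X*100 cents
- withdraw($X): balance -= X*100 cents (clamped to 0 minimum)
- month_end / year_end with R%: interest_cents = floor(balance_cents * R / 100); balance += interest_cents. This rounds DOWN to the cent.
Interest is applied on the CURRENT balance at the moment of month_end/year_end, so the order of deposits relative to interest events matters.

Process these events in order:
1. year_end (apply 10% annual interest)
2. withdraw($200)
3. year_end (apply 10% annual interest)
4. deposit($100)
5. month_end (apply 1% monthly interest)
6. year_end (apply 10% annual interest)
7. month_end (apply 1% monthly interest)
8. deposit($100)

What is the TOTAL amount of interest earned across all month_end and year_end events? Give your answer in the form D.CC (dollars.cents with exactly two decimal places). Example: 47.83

After 1 (year_end (apply 10% annual interest)): balance=$2200.00 total_interest=$200.00
After 2 (withdraw($200)): balance=$2000.00 total_interest=$200.00
After 3 (year_end (apply 10% annual interest)): balance=$2200.00 total_interest=$400.00
After 4 (deposit($100)): balance=$2300.00 total_interest=$400.00
After 5 (month_end (apply 1% monthly interest)): balance=$2323.00 total_interest=$423.00
After 6 (year_end (apply 10% annual interest)): balance=$2555.30 total_interest=$655.30
After 7 (month_end (apply 1% monthly interest)): balance=$2580.85 total_interest=$680.85
After 8 (deposit($100)): balance=$2680.85 total_interest=$680.85

Answer: 680.85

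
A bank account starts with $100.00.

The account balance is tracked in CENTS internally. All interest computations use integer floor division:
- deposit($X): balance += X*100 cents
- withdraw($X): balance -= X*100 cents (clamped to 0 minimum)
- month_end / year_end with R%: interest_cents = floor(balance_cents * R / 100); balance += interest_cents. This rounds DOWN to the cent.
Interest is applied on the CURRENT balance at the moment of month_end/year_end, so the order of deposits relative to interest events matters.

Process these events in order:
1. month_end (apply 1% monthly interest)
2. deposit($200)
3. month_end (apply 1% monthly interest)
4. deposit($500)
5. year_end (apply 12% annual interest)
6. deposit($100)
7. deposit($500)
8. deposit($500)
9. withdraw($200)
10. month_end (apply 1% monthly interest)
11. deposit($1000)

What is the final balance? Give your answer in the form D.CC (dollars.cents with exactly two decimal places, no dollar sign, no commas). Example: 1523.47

After 1 (month_end (apply 1% monthly interest)): balance=$101.00 total_interest=$1.00
After 2 (deposit($200)): balance=$301.00 total_interest=$1.00
After 3 (month_end (apply 1% monthly interest)): balance=$304.01 total_interest=$4.01
After 4 (deposit($500)): balance=$804.01 total_interest=$4.01
After 5 (year_end (apply 12% annual interest)): balance=$900.49 total_interest=$100.49
After 6 (deposit($100)): balance=$1000.49 total_interest=$100.49
After 7 (deposit($500)): balance=$1500.49 total_interest=$100.49
After 8 (deposit($500)): balance=$2000.49 total_interest=$100.49
After 9 (withdraw($200)): balance=$1800.49 total_interest=$100.49
After 10 (month_end (apply 1% monthly interest)): balance=$1818.49 total_interest=$118.49
After 11 (deposit($1000)): balance=$2818.49 total_interest=$118.49

Answer: 2818.49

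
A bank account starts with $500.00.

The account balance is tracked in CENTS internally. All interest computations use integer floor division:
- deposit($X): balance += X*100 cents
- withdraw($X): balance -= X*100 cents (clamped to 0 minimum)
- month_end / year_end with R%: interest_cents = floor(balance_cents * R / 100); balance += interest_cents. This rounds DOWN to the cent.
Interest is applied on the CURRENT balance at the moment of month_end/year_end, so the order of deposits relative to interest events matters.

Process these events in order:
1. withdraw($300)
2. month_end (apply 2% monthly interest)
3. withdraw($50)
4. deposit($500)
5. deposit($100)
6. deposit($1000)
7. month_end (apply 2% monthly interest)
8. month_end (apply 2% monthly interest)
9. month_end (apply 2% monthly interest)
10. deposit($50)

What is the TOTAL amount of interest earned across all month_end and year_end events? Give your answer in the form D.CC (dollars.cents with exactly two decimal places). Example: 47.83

After 1 (withdraw($300)): balance=$200.00 total_interest=$0.00
After 2 (month_end (apply 2% monthly interest)): balance=$204.00 total_interest=$4.00
After 3 (withdraw($50)): balance=$154.00 total_interest=$4.00
After 4 (deposit($500)): balance=$654.00 total_interest=$4.00
After 5 (deposit($100)): balance=$754.00 total_interest=$4.00
After 6 (deposit($1000)): balance=$1754.00 total_interest=$4.00
After 7 (month_end (apply 2% monthly interest)): balance=$1789.08 total_interest=$39.08
After 8 (month_end (apply 2% monthly interest)): balance=$1824.86 total_interest=$74.86
After 9 (month_end (apply 2% monthly interest)): balance=$1861.35 total_interest=$111.35
After 10 (deposit($50)): balance=$1911.35 total_interest=$111.35

Answer: 111.35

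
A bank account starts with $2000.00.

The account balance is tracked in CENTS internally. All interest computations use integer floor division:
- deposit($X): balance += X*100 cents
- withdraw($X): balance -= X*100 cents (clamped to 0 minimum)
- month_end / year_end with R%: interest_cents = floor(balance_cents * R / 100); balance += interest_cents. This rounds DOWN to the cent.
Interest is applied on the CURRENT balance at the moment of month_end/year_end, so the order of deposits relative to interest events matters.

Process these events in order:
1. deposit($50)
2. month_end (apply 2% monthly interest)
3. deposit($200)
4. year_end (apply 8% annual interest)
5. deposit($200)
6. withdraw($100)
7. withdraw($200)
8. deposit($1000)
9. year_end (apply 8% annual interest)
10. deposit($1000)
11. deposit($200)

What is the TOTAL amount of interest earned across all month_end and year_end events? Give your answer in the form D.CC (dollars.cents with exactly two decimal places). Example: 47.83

After 1 (deposit($50)): balance=$2050.00 total_interest=$0.00
After 2 (month_end (apply 2% monthly interest)): balance=$2091.00 total_interest=$41.00
After 3 (deposit($200)): balance=$2291.00 total_interest=$41.00
After 4 (year_end (apply 8% annual interest)): balance=$2474.28 total_interest=$224.28
After 5 (deposit($200)): balance=$2674.28 total_interest=$224.28
After 6 (withdraw($100)): balance=$2574.28 total_interest=$224.28
After 7 (withdraw($200)): balance=$2374.28 total_interest=$224.28
After 8 (deposit($1000)): balance=$3374.28 total_interest=$224.28
After 9 (year_end (apply 8% annual interest)): balance=$3644.22 total_interest=$494.22
After 10 (deposit($1000)): balance=$4644.22 total_interest=$494.22
After 11 (deposit($200)): balance=$4844.22 total_interest=$494.22

Answer: 494.22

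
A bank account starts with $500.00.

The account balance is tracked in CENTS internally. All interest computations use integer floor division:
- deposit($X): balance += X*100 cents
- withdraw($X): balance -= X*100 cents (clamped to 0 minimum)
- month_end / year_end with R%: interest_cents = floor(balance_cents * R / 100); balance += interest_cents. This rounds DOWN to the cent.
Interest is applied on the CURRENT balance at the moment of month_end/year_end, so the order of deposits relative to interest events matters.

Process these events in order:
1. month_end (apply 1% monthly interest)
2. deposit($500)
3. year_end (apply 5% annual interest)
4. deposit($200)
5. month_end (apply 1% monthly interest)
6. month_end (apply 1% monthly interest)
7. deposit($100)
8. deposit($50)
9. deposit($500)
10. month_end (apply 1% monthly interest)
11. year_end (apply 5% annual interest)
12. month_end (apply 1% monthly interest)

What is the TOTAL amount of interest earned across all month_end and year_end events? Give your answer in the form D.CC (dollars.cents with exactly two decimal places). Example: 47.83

After 1 (month_end (apply 1% monthly interest)): balance=$505.00 total_interest=$5.00
After 2 (deposit($500)): balance=$1005.00 total_interest=$5.00
After 3 (year_end (apply 5% annual interest)): balance=$1055.25 total_interest=$55.25
After 4 (deposit($200)): balance=$1255.25 total_interest=$55.25
After 5 (month_end (apply 1% monthly interest)): balance=$1267.80 total_interest=$67.80
After 6 (month_end (apply 1% monthly interest)): balance=$1280.47 total_interest=$80.47
After 7 (deposit($100)): balance=$1380.47 total_interest=$80.47
After 8 (deposit($50)): balance=$1430.47 total_interest=$80.47
After 9 (deposit($500)): balance=$1930.47 total_interest=$80.47
After 10 (month_end (apply 1% monthly interest)): balance=$1949.77 total_interest=$99.77
After 11 (year_end (apply 5% annual interest)): balance=$2047.25 total_interest=$197.25
After 12 (month_end (apply 1% monthly interest)): balance=$2067.72 total_interest=$217.72

Answer: 217.72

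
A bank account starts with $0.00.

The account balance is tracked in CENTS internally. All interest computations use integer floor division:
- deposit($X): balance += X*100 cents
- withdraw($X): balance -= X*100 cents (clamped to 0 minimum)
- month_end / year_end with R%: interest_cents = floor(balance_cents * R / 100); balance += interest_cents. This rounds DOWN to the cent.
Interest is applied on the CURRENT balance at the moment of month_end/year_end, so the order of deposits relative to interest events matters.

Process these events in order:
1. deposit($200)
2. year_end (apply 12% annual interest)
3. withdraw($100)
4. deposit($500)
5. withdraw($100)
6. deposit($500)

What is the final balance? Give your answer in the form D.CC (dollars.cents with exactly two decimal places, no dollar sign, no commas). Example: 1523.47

Answer: 1024.00

Derivation:
After 1 (deposit($200)): balance=$200.00 total_interest=$0.00
After 2 (year_end (apply 12% annual interest)): balance=$224.00 total_interest=$24.00
After 3 (withdraw($100)): balance=$124.00 total_interest=$24.00
After 4 (deposit($500)): balance=$624.00 total_interest=$24.00
After 5 (withdraw($100)): balance=$524.00 total_interest=$24.00
After 6 (deposit($500)): balance=$1024.00 total_interest=$24.00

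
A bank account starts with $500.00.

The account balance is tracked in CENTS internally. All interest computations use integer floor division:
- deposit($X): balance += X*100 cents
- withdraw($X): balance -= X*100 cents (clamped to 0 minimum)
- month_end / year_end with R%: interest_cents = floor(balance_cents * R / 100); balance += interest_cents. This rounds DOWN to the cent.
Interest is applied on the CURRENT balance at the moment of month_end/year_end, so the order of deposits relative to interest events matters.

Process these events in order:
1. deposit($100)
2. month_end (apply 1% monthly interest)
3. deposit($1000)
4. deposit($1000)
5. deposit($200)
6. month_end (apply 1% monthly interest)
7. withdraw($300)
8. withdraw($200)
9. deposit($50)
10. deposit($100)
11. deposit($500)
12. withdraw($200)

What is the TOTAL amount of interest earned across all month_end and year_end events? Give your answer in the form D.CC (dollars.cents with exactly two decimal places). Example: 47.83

Answer: 34.06

Derivation:
After 1 (deposit($100)): balance=$600.00 total_interest=$0.00
After 2 (month_end (apply 1% monthly interest)): balance=$606.00 total_interest=$6.00
After 3 (deposit($1000)): balance=$1606.00 total_interest=$6.00
After 4 (deposit($1000)): balance=$2606.00 total_interest=$6.00
After 5 (deposit($200)): balance=$2806.00 total_interest=$6.00
After 6 (month_end (apply 1% monthly interest)): balance=$2834.06 total_interest=$34.06
After 7 (withdraw($300)): balance=$2534.06 total_interest=$34.06
After 8 (withdraw($200)): balance=$2334.06 total_interest=$34.06
After 9 (deposit($50)): balance=$2384.06 total_interest=$34.06
After 10 (deposit($100)): balance=$2484.06 total_interest=$34.06
After 11 (deposit($500)): balance=$2984.06 total_interest=$34.06
After 12 (withdraw($200)): balance=$2784.06 total_interest=$34.06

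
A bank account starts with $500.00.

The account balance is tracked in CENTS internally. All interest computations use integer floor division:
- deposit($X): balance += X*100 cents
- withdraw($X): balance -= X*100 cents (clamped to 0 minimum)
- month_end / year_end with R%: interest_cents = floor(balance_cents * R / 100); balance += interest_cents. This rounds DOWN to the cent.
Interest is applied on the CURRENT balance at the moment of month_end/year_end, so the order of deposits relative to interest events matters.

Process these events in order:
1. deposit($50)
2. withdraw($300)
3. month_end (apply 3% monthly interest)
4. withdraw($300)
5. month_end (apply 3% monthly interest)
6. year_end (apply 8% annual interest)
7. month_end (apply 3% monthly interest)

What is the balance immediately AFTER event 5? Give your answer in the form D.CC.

Answer: 0.00

Derivation:
After 1 (deposit($50)): balance=$550.00 total_interest=$0.00
After 2 (withdraw($300)): balance=$250.00 total_interest=$0.00
After 3 (month_end (apply 3% monthly interest)): balance=$257.50 total_interest=$7.50
After 4 (withdraw($300)): balance=$0.00 total_interest=$7.50
After 5 (month_end (apply 3% monthly interest)): balance=$0.00 total_interest=$7.50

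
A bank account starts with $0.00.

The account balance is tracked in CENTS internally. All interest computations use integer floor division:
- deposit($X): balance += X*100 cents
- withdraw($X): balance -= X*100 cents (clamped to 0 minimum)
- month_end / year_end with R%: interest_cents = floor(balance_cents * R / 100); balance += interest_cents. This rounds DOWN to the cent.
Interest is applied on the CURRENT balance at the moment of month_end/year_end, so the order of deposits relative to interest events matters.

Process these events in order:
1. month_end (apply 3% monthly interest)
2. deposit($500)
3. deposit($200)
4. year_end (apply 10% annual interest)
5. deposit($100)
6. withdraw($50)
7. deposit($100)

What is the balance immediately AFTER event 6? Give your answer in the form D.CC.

After 1 (month_end (apply 3% monthly interest)): balance=$0.00 total_interest=$0.00
After 2 (deposit($500)): balance=$500.00 total_interest=$0.00
After 3 (deposit($200)): balance=$700.00 total_interest=$0.00
After 4 (year_end (apply 10% annual interest)): balance=$770.00 total_interest=$70.00
After 5 (deposit($100)): balance=$870.00 total_interest=$70.00
After 6 (withdraw($50)): balance=$820.00 total_interest=$70.00

Answer: 820.00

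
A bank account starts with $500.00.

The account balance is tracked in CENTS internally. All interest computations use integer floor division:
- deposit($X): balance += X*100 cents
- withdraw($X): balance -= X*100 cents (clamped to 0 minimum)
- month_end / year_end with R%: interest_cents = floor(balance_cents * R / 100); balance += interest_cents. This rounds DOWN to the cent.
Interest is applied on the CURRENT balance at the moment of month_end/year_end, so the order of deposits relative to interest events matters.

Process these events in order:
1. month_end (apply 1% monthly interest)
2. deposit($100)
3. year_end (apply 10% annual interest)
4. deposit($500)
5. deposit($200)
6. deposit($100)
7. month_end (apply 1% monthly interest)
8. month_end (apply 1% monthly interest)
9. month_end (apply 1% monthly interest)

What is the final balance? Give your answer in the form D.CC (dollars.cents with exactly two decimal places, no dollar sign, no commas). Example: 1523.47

After 1 (month_end (apply 1% monthly interest)): balance=$505.00 total_interest=$5.00
After 2 (deposit($100)): balance=$605.00 total_interest=$5.00
After 3 (year_end (apply 10% annual interest)): balance=$665.50 total_interest=$65.50
After 4 (deposit($500)): balance=$1165.50 total_interest=$65.50
After 5 (deposit($200)): balance=$1365.50 total_interest=$65.50
After 6 (deposit($100)): balance=$1465.50 total_interest=$65.50
After 7 (month_end (apply 1% monthly interest)): balance=$1480.15 total_interest=$80.15
After 8 (month_end (apply 1% monthly interest)): balance=$1494.95 total_interest=$94.95
After 9 (month_end (apply 1% monthly interest)): balance=$1509.89 total_interest=$109.89

Answer: 1509.89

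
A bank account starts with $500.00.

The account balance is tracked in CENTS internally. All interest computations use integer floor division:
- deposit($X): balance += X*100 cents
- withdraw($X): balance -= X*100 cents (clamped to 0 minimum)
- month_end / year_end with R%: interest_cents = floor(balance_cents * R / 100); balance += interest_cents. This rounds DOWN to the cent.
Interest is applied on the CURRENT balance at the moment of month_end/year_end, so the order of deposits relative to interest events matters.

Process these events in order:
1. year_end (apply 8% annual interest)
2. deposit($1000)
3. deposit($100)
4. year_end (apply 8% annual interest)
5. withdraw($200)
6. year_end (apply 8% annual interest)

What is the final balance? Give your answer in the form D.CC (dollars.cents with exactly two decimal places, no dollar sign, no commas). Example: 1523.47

After 1 (year_end (apply 8% annual interest)): balance=$540.00 total_interest=$40.00
After 2 (deposit($1000)): balance=$1540.00 total_interest=$40.00
After 3 (deposit($100)): balance=$1640.00 total_interest=$40.00
After 4 (year_end (apply 8% annual interest)): balance=$1771.20 total_interest=$171.20
After 5 (withdraw($200)): balance=$1571.20 total_interest=$171.20
After 6 (year_end (apply 8% annual interest)): balance=$1696.89 total_interest=$296.89

Answer: 1696.89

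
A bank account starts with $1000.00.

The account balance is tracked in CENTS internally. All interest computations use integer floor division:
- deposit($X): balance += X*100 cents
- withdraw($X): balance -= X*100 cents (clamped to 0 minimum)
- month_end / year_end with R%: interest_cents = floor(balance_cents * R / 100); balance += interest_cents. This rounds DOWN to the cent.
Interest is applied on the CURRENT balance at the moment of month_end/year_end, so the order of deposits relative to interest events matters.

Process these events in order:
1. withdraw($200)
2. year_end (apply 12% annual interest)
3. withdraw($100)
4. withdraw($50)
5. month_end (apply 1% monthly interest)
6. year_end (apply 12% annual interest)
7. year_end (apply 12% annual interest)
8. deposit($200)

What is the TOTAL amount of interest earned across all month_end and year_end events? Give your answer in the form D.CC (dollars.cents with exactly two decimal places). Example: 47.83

Answer: 295.13

Derivation:
After 1 (withdraw($200)): balance=$800.00 total_interest=$0.00
After 2 (year_end (apply 12% annual interest)): balance=$896.00 total_interest=$96.00
After 3 (withdraw($100)): balance=$796.00 total_interest=$96.00
After 4 (withdraw($50)): balance=$746.00 total_interest=$96.00
After 5 (month_end (apply 1% monthly interest)): balance=$753.46 total_interest=$103.46
After 6 (year_end (apply 12% annual interest)): balance=$843.87 total_interest=$193.87
After 7 (year_end (apply 12% annual interest)): balance=$945.13 total_interest=$295.13
After 8 (deposit($200)): balance=$1145.13 total_interest=$295.13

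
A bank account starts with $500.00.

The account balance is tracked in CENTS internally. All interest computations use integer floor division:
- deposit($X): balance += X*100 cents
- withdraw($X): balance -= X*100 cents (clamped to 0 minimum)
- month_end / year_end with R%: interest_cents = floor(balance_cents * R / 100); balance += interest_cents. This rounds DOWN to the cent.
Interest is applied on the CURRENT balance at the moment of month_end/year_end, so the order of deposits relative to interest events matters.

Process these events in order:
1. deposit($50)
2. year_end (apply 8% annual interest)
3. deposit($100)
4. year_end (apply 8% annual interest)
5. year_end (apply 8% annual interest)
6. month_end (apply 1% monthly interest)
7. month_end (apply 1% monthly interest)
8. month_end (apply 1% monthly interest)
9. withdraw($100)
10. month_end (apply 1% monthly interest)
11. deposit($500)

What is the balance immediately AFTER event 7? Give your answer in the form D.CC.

Answer: 825.74

Derivation:
After 1 (deposit($50)): balance=$550.00 total_interest=$0.00
After 2 (year_end (apply 8% annual interest)): balance=$594.00 total_interest=$44.00
After 3 (deposit($100)): balance=$694.00 total_interest=$44.00
After 4 (year_end (apply 8% annual interest)): balance=$749.52 total_interest=$99.52
After 5 (year_end (apply 8% annual interest)): balance=$809.48 total_interest=$159.48
After 6 (month_end (apply 1% monthly interest)): balance=$817.57 total_interest=$167.57
After 7 (month_end (apply 1% monthly interest)): balance=$825.74 total_interest=$175.74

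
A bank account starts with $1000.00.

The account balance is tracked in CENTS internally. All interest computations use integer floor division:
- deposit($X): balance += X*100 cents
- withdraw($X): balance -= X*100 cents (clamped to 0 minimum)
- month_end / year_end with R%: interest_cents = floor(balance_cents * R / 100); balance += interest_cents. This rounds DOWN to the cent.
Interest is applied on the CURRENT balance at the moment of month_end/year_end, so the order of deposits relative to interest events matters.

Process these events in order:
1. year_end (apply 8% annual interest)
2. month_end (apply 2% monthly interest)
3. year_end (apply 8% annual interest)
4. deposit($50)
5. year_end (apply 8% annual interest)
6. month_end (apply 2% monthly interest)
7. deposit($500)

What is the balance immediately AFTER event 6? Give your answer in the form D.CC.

Answer: 1365.66

Derivation:
After 1 (year_end (apply 8% annual interest)): balance=$1080.00 total_interest=$80.00
After 2 (month_end (apply 2% monthly interest)): balance=$1101.60 total_interest=$101.60
After 3 (year_end (apply 8% annual interest)): balance=$1189.72 total_interest=$189.72
After 4 (deposit($50)): balance=$1239.72 total_interest=$189.72
After 5 (year_end (apply 8% annual interest)): balance=$1338.89 total_interest=$288.89
After 6 (month_end (apply 2% monthly interest)): balance=$1365.66 total_interest=$315.66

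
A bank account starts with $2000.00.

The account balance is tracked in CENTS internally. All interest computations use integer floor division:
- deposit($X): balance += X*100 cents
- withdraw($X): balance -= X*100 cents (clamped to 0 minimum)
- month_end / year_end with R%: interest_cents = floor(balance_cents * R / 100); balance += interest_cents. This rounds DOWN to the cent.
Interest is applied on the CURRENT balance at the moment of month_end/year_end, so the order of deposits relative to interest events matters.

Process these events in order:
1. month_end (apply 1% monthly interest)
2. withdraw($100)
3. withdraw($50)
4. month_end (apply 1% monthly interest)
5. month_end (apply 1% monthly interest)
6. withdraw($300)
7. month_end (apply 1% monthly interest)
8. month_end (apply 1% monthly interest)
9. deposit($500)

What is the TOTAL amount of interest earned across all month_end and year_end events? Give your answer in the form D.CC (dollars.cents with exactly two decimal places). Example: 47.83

After 1 (month_end (apply 1% monthly interest)): balance=$2020.00 total_interest=$20.00
After 2 (withdraw($100)): balance=$1920.00 total_interest=$20.00
After 3 (withdraw($50)): balance=$1870.00 total_interest=$20.00
After 4 (month_end (apply 1% monthly interest)): balance=$1888.70 total_interest=$38.70
After 5 (month_end (apply 1% monthly interest)): balance=$1907.58 total_interest=$57.58
After 6 (withdraw($300)): balance=$1607.58 total_interest=$57.58
After 7 (month_end (apply 1% monthly interest)): balance=$1623.65 total_interest=$73.65
After 8 (month_end (apply 1% monthly interest)): balance=$1639.88 total_interest=$89.88
After 9 (deposit($500)): balance=$2139.88 total_interest=$89.88

Answer: 89.88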